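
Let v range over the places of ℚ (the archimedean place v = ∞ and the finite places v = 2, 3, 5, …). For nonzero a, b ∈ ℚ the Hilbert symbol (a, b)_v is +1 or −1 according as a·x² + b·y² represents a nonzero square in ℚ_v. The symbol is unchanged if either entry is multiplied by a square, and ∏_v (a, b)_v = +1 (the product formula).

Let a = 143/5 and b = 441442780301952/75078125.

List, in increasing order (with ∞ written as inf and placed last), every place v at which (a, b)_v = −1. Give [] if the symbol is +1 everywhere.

[2, 13]

(a, b) ≡ (715, 4290) mod (ℚ^×)²; places V = {2, 3, 5, 11, 13, 19, 31, ∞}.
(a,b)_13: α=1, u≡10; β=3, v≡11 (mod 13); (10|13)=+1, (11|13)=-1; sign (−1)^0·+1^3·-1^1 = -1.
(a,b)_2: α=0, β=7; u≡3, v≡1 (mod 8); ε(u)ε(v)=1·0, αω(v)=0·0, βω(u)=7·1; sum ≡ 1  ⇒  -1.
(a,b)_∞: sgn(715)=+, sgn(4290)=+, so +1.
(a,b)_31: α=0, u≡10; β=-2, v≡17 (mod 31); (10|31)=+1, (17|31)=-1; sign (−1)^0·+1^-2·-1^0 = +1.
(a,b)_5: α=-1, u≡3; β=-7, v≡2 (mod 5); (3|5)=-1, (2|5)=-1; sign (−1)^0·-1^-7·-1^-1 = +1.
(a,b)_11: α=1, u≡7; β=5, v≡1 (mod 11); (7|11)=-1, (1|11)=+1; sign (−1)^1·-1^5·+1^1 = +1.
(a,b)_3: α=0, u≡1; β=3, v≡2 (mod 3); (1|3)=+1, (2|3)=-1; sign (−1)^0·+1^3·-1^0 = +1.
(a,b)_19: α=0, u≡2; β=2, v≡12 (mod 19); (2|19)=-1, (12|19)=-1; sign (−1)^0·-1^2·-1^0 = +1.
Ram(715, 4290) = {2, 13}; no ℚ_2-point on the conic.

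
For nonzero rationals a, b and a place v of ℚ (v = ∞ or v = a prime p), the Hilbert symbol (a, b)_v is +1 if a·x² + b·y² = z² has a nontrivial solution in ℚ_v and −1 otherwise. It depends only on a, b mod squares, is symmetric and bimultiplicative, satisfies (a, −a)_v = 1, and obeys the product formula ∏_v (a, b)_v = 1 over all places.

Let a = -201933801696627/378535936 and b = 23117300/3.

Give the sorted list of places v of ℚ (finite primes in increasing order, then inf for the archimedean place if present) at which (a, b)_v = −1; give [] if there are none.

[11, 13, 19, 23]

(a, b) ≡ (-667667, 1311) mod (ℚ^×)²; places V = {2, 3, 5, 7, 11, 13, 17, 19, 23, 29, 31, ∞}.
(a,b)_31: α=2, u≡22; β=0, v≡14 (mod 31); (22|31)=-1, (14|31)=+1; sign (−1)^0·-1^0·+1^2 = +1.
(a,b)_23: α=1, u≡22; β=3, v≡20 (mod 23); (22|23)=-1, (20|23)=-1; sign (−1)^1·-1^3·-1^1 = -1.
(a,b)_17: α=2, u≡16; β=0, v≡1 (mod 17); (16|17)=+1, (1|17)=+1; sign (−1)^0·+1^0·+1^2 = +1.
(a,b)_∞: sgn(-667667)=−, sgn(1311)=+, so +1.
(a,b)_3: α=2, u≡1; β=-1, v≡2 (mod 3); (1|3)=+1, (2|3)=-1; sign (−1)^0·+1^-1·-1^2 = +1.
(a,b)_13: α=1, u≡3; β=0, v≡8 (mod 13); (3|13)=+1, (8|13)=-1; sign (−1)^0·+1^0·-1^1 = -1.
(a,b)_11: α=3, u≡1; β=0, v≡10 (mod 11); (1|11)=+1, (10|11)=-1; sign (−1)^0·+1^0·-1^3 = -1.
(a,b)_2: α=-20, β=2; u≡5, v≡7 (mod 8); ε(u)ε(v)=0·1, αω(v)=-20·0, βω(u)=2·1; sum ≡ 0  ⇒  +1.
(a,b)_5: α=0, u≡3; β=2, v≡4 (mod 5); (3|5)=-1, (4|5)=+1; sign (−1)^0·-1^2·+1^0 = +1.
(a,b)_19: α=-2, u≡13; β=1, v≡18 (mod 19); (13|19)=-1, (18|19)=-1; sign (−1)^0·-1^1·-1^-2 = -1.
(a,b)_29: α=1, u≡27; β=0, v≡22 (mod 29); (27|29)=-1, (22|29)=+1; sign (−1)^0·-1^0·+1^1 = +1.
(a,b)_7: α=1, u≡1; β=0, v≡1 (mod 7); (1|7)=+1, (1|7)=+1; sign (−1)^0·+1^0·+1^1 = +1.
(-667667, 1311 / ℚ) ramifies at {11, 13, 19, 23}: a division algebra.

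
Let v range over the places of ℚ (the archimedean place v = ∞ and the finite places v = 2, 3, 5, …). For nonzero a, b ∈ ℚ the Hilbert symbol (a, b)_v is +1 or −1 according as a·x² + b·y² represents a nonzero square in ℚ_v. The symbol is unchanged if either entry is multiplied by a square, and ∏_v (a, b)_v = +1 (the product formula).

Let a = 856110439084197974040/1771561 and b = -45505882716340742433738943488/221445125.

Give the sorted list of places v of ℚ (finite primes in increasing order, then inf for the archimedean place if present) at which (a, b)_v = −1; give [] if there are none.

Mod squares: a ≡ 13110, b ≡ -260015. Check v ∈ {∞, 2, 3, 5, 7, 11, 13, 17, 19, 23}.
v=7: a=7^4·(≡5), b=7^7·(≡2) mod 7; (5|7)=-1, (2|7)=+1; (−1)^{4·7·3}·(-1)^7·(+1)^4 = -1.
v=13: a=13^2·(≡11), b=13^2·(≡2) mod 13; (11|13)=-1, (2|13)=-1; (−1)^{2·2·6}·(-1)^2·(-1)^2 = +1.
v=23: a=23^3·(≡16), b=23^5·(≡22) mod 23; (16|23)=+1, (22|23)=-1; (−1)^{3·5·11}·(+1)^5·(-1)^3 = +1.
v=2: v_2(a)=3, v_2(b)=10; units ≡ 3, 1 (mod 8); ε·ε+αω+βω = 1·0+3·0+10·1 ≡ 0  ⇒  (a,b)_2 = +1.
v=19: a=19^3·(≡9), b=19^1·(≡8) mod 19; (9|19)=+1, (8|19)=-1; (−1)^{3·1·9}·(+1)^1·(-1)^3 = +1.
v=3: a=3^7·(≡2), b=3^12·(≡1) mod 3; (2|3)=-1, (1|3)=+1; (−1)^{7·12·1}·(-1)^12·(+1)^7 = +1.
v=11: a=11^-6·(≡1), b=11^-6·(≡1) mod 11; (1|11)=+1, (1|11)=+1; (−1)^{-6·-6·5}·(+1)^-6·(+1)^-6 = +1.
v=17: a=17^2·(≡11), b=17^3·(≡5) mod 17; (11|17)=-1, (5|17)=-1; (−1)^{2·3·8}·(-1)^3·(-1)^2 = -1.
v=5: a=5^1·(≡3), b=5^-3·(≡2) mod 5; (3|5)=-1, (2|5)=-1; (−1)^{1·-3·2}·(-1)^-3·(-1)^1 = +1.
v=∞: 13110 > 0 and -260015 < 0  ⇒  (a,b)_∞ = +1.
|Ram(13110, -260015)| = 2, even; anisotropic at {7, 17}.

[7, 17]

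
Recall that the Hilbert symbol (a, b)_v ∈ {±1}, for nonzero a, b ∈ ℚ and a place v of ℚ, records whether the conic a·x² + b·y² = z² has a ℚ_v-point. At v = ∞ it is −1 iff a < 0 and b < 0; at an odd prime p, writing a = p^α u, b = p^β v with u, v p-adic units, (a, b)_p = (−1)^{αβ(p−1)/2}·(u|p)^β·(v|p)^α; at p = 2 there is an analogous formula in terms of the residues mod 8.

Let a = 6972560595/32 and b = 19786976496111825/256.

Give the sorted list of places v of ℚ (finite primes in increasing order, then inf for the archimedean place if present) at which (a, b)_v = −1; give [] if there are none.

Mod squares: a ≡ 2310, b ≡ 273. Check v ∈ {∞, 2, 3, 5, 7, 11, 13}.
v=5: a=5^1·(≡2), b=5^2·(≡3) mod 5; (2|5)=-1, (3|5)=-1; (−1)^{1·2·2}·(-1)^2·(-1)^1 = -1.
v=13: a=13^2·(≡1), b=13^3·(≡8) mod 13; (1|13)=+1, (8|13)=-1; (−1)^{2·3·6}·(+1)^3·(-1)^2 = +1.
v=3: a=3^7·(≡2), b=3^11·(≡1) mod 3; (2|3)=-1, (1|3)=+1; (−1)^{7·11·1}·(-1)^11·(+1)^7 = +1.
v=11: a=11^1·(≡3), b=11^2·(≡9) mod 11; (3|11)=+1, (9|11)=+1; (−1)^{1·2·5}·(+1)^2·(+1)^1 = +1.
v=2: v_2(a)=-5, v_2(b)=-8; units ≡ 3, 1 (mod 8); ε·ε+αω+βω = 1·0+-5·0+-8·1 ≡ 0  ⇒  (a,b)_2 = +1.
v=7: a=7^3·(≡1), b=7^5·(≡4) mod 7; (1|7)=+1, (4|7)=+1; (−1)^{3·5·3}·(+1)^5·(+1)^3 = -1.
v=∞: 2310 > 0 and 273 > 0  ⇒  (a,b)_∞ = +1.
Ram(2310, 273) = {5, 7}; no ℚ_5-point on the conic.

[5, 7]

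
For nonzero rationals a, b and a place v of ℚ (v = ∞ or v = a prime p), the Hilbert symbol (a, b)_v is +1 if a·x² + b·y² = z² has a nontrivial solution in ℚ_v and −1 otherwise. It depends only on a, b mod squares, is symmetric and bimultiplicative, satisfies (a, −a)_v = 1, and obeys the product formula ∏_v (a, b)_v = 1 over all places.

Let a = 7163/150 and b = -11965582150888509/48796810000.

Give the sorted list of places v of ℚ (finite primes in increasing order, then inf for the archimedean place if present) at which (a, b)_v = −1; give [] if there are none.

(a, b) ≡ (42978, -741) mod (ℚ^×)²; places V = {2, 3, 5, 11, 13, 17, 19, 29, 47, ∞}.
(a,b)_29: α=1, u≡3; β=2, v≡9 (mod 29); (3|29)=-1, (9|29)=+1; sign (−1)^0·-1^2·+1^1 = +1.
(a,b)_∞: sgn(42978)=+, sgn(-741)=−, so +1.
(a,b)_19: α=1, u≡11; β=3, v≡13 (mod 19); (11|19)=+1, (13|19)=-1; sign (−1)^1·+1^3·-1^1 = +1.
(a,b)_47: α=0, u≡23; β=-4, v≡41 (mod 47); (23|47)=-1, (41|47)=-1; sign (−1)^0·-1^-4·-1^0 = +1.
(a,b)_5: α=-2, u≡3; β=-4, v≡1 (mod 5); (3|5)=-1, (1|5)=+1; sign (−1)^0·-1^-4·+1^-2 = +1.
(a,b)_17: α=0, u≡15; β=2, v≡12 (mod 17); (15|17)=+1, (12|17)=-1; sign (−1)^0·+1^2·-1^0 = +1.
(a,b)_13: α=1, u≡10; β=3, v≡11 (mod 13); (10|13)=+1, (11|13)=-1; sign (−1)^0·+1^3·-1^1 = -1.
(a,b)_3: α=-1, u≡1; β=3, v≡2 (mod 3); (1|3)=+1, (2|3)=-1; sign (−1)^1·+1^3·-1^-1 = +1.
(a,b)_11: α=0, u≡5; β=2, v≡2 (mod 11); (5|11)=+1, (2|11)=-1; sign (−1)^0·+1^2·-1^0 = +1.
(a,b)_2: α=-1, β=-4; u≡1, v≡3 (mod 8); ε(u)ε(v)=0·1, αω(v)=-1·1, βω(u)=-4·0; sum ≡ 1  ⇒  -1.
(42978, -741 / ℚ) ramifies at {2, 13}: a division algebra.

[2, 13]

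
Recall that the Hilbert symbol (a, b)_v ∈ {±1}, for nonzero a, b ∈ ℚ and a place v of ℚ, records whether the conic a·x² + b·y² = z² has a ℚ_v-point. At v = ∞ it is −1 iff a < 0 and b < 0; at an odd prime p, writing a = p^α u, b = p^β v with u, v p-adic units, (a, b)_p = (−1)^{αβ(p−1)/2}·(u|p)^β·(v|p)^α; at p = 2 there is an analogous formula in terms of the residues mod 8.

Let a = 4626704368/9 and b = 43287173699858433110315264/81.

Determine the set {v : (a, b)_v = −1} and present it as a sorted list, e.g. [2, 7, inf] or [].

[13, 31, 37, 43]

Mod squares: a ≡ 289169023, b ≡ 2022161. Check v ∈ {∞, 2, 3, 11, 13, 31, 37, 41, 43}.
v=3: a=3^-2·(≡1), b=3^-4·(≡2) mod 3; (1|3)=+1, (2|3)=-1; (−1)^{-2·-4·1}·(+1)^-4·(-1)^-2 = +1.
v=37: a=37^1·(≡22), b=37^3·(≡12) mod 37; (22|37)=-1, (12|37)=+1; (−1)^{1·3·18}·(-1)^3·(+1)^1 = -1.
v=∞: 289169023 > 0 and 2022161 > 0  ⇒  (a,b)_∞ = +1.
v=31: a=31^1·(≡16), b=31^3·(≡25) mod 31; (16|31)=+1, (25|31)=+1; (−1)^{1·3·15}·(+1)^3·(+1)^1 = -1.
v=43: a=43^1·(≡28), b=43^3·(≡22) mod 43; (28|43)=-1, (22|43)=-1; (−1)^{1·3·21}·(-1)^3·(-1)^1 = -1.
v=11: a=11^1·(≡10), b=11^2·(≡9) mod 11; (10|11)=-1, (9|11)=+1; (−1)^{1·2·5}·(-1)^2·(+1)^1 = +1.
v=2: v_2(a)=4, v_2(b)=8; units ≡ 7, 1 (mod 8); ε·ε+αω+βω = 1·0+4·0+8·0 ≡ 0  ⇒  (a,b)_2 = +1.
v=13: a=13^1·(≡10), b=13^2·(≡8) mod 13; (10|13)=+1, (8|13)=-1; (−1)^{1·2·6}·(+1)^2·(-1)^1 = -1.
v=41: a=41^1·(≡20), b=41^3·(≡20) mod 41; (20|41)=+1, (20|41)=+1; (−1)^{1·3·20}·(+1)^3·(+1)^1 = +1.
|Ram(289169023, 2022161)| = 4, even; anisotropic at {13, 31, 37, 43}.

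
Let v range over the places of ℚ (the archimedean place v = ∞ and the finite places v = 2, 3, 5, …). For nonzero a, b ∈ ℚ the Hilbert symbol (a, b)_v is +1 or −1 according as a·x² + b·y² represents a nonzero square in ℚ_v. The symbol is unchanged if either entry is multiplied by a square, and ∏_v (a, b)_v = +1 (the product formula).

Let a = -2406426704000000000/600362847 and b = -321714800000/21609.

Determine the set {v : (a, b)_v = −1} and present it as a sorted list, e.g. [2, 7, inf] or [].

Mod squares: a ≡ -301070, b ≡ -230. Check v ∈ {∞, 2, 3, 5, 7, 11, 17, 23}.
v=7: a=7^-7·(≡3), b=7^-4·(≡4) mod 7; (3|7)=-1, (4|7)=+1; (−1)^{-7·-4·3}·(-1)^-4·(+1)^-7 = +1.
v=∞: -301070 < 0 and -230 < 0  ⇒  (a,b)_∞ = -1.
v=17: a=17^3·(≡4), b=17^2·(≡9) mod 17; (4|17)=+1, (9|17)=+1; (−1)^{3·2·8}·(+1)^2·(+1)^3 = +1.
v=3: a=3^-6·(≡1), b=3^-2·(≡1) mod 3; (1|3)=+1, (1|3)=+1; (−1)^{-6·-2·1}·(+1)^-2·(+1)^-6 = +1.
v=5: a=5^9·(≡1), b=5^5·(≡1) mod 5; (1|5)=+1, (1|5)=+1; (−1)^{9·5·2}·(+1)^5·(+1)^9 = +1.
v=2: v_2(a)=13, v_2(b)=7; units ≡ 1, 5 (mod 8); ε·ε+αω+βω = 0·0+13·1+7·0 ≡ 1  ⇒  (a,b)_2 = -1.
v=23: a=23^1·(≡7), b=23^1·(≡12) mod 23; (7|23)=-1, (12|23)=+1; (−1)^{1·1·11}·(-1)^1·(+1)^1 = +1.
v=11: a=11^3·(≡5), b=11^2·(≡9) mod 11; (5|11)=+1, (9|11)=+1; (−1)^{3·2·5}·(+1)^2·(+1)^3 = +1.
(-301070, -230 / ℚ) ramifies at {2, ∞}: a division algebra.

[2, inf]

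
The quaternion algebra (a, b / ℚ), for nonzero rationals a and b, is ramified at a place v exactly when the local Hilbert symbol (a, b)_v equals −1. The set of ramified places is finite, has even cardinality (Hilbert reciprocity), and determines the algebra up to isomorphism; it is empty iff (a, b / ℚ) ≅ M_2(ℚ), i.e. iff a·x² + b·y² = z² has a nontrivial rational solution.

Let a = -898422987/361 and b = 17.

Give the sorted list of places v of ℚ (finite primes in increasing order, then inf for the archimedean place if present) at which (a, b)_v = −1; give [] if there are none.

[3, 11, 23, 29]

Mod squares: a ≡ -374187, b ≡ 17. Check v ∈ {∞, 2, 3, 7, 11, 17, 19, 23, 29}.
v=19: a=19^-2·(≡12), b=19^0·(≡17) mod 19; (12|19)=-1, (17|19)=+1; (−1)^{-2·0·9}·(-1)^0·(+1)^-2 = +1.
v=23: a=23^1·(≡7), b=23^0·(≡17) mod 23; (7|23)=-1, (17|23)=-1; (−1)^{1·0·11}·(-1)^0·(-1)^1 = -1.
v=3: a=3^1·(≡2), b=3^0·(≡2) mod 3; (2|3)=-1, (2|3)=-1; (−1)^{1·0·1}·(-1)^0·(-1)^1 = -1.
v=17: a=17^1·(≡4), b=17^1·(≡1) mod 17; (4|17)=+1, (1|17)=+1; (−1)^{1·1·8}·(+1)^1·(+1)^1 = +1.
v=11: a=11^1·(≡2), b=11^0·(≡6) mod 11; (2|11)=-1, (6|11)=-1; (−1)^{1·0·5}·(-1)^0·(-1)^1 = -1.
v=7: a=7^4·(≡3), b=7^0·(≡3) mod 7; (3|7)=-1, (3|7)=-1; (−1)^{4·0·3}·(-1)^0·(-1)^4 = +1.
v=29: a=29^1·(≡8), b=29^0·(≡17) mod 29; (8|29)=-1, (17|29)=-1; (−1)^{1·0·14}·(-1)^0·(-1)^1 = -1.
v=∞: -374187 < 0 and 17 > 0  ⇒  (a,b)_∞ = +1.
v=2: v_2(a)=0, v_2(b)=0; units ≡ 5, 1 (mod 8); ε·ε+αω+βω = 0·0+0·0+0·1 ≡ 0  ⇒  (a,b)_2 = +1.
Ram(-374187, 17) = {3, 11, 23, 29}; no ℚ_3-point on the conic.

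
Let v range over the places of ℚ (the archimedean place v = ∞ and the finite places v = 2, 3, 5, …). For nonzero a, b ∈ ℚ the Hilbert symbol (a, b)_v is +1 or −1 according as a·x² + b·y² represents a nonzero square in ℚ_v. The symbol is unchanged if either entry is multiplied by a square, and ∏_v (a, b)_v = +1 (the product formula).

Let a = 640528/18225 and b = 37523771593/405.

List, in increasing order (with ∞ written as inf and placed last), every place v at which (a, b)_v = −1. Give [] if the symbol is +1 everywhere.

[5, 43]

(a, b) ≡ (817, 78141965) mod (ℚ^×)²; places V = {2, 3, 5, 7, 11, 19, 37, 43, 47, ∞}.
(a,b)_47: α=0, u≡16; β=1, v≡17 (mod 47); (16|47)=+1, (17|47)=+1; sign (−1)^0·+1^1·+1^0 = +1.
(a,b)_37: α=0, u≡1; β=1, v≡31 (mod 37); (1|37)=+1, (31|37)=-1; sign (−1)^0·+1^1·-1^0 = +1.
(a,b)_7: α=2, u≡6; β=4, v≡3 (mod 7); (6|7)=-1, (3|7)=-1; sign (−1)^0·-1^4·-1^2 = +1.
(a,b)_2: α=4, β=0; u≡1, v≡5 (mod 8); ε(u)ε(v)=0·0, αω(v)=4·1, βω(u)=0·0; sum ≡ 0  ⇒  +1.
(a,b)_11: α=0, u≡1; β=1, v≡1 (mod 11); (1|11)=+1, (1|11)=+1; sign (−1)^0·+1^1·+1^0 = +1.
(a,b)_∞: sgn(817)=+, sgn(78141965)=+, so +1.
(a,b)_43: α=1, u≡22; β=1, v≡30 (mod 43); (22|43)=-1, (30|43)=-1; sign (−1)^1·-1^1·-1^1 = -1.
(a,b)_5: α=-2, u≡2; β=-1, v≡3 (mod 5); (2|5)=-1, (3|5)=-1; sign (−1)^0·-1^-1·-1^-2 = -1.
(a,b)_19: α=1, u≡11; β=1, v≡2 (mod 19); (11|19)=+1, (2|19)=-1; sign (−1)^1·+1^1·-1^1 = +1.
(a,b)_3: α=-6, u≡1; β=-4, v≡2 (mod 3); (1|3)=+1, (2|3)=-1; sign (−1)^0·+1^-4·-1^-6 = +1.
Ram(817, 78141965) = {5, 43}; no ℚ_5-point on the conic.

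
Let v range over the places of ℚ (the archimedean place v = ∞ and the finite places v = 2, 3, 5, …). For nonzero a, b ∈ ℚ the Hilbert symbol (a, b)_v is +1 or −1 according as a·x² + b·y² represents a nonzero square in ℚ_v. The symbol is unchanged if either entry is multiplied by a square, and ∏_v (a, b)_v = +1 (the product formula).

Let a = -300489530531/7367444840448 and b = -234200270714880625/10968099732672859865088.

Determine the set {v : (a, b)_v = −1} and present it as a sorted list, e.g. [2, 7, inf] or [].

[23, inf]

Mod squares: a ≡ -2553, b ≡ -3. Check v ∈ {∞, 2, 3, 5, 7, 11, 13, 19, 23, 37, 43, 53}.
v=5: a=5^0·(≡3), b=5^4·(≡2) mod 5; (3|5)=-1, (2|5)=-1; (−1)^{0·4·2}·(-1)^4·(-1)^0 = +1.
v=2: v_2(a)=-14, v_2(b)=-20; units ≡ 7, 5 (mod 8); ε·ε+αω+βω = 1·0+-14·1+-20·0 ≡ 0  ⇒  (a,b)_2 = +1.
v=13: a=13^0·(≡11), b=13^-2·(≡12) mod 13; (11|13)=-1, (12|13)=+1; (−1)^{0·-2·6}·(-1)^-2·(+1)^0 = +1.
v=19: a=19^2·(≡10), b=19^0·(≡17) mod 19; (10|19)=-1, (17|19)=+1; (−1)^{2·0·9}·(-1)^0·(+1)^2 = +1.
v=53: a=53^-2·(≡37), b=53^-4·(≡2) mod 53; (37|53)=+1, (2|53)=-1; (−1)^{-2·-4·26}·(+1)^-4·(-1)^-2 = +1.
v=3: a=3^-3·(≡1), b=3^-3·(≡2) mod 3; (1|3)=+1, (2|3)=-1; (−1)^{-3·-3·1}·(+1)^-3·(-1)^-3 = +1.
v=11: a=11^-2·(≡6), b=11^-2·(≡7) mod 11; (6|11)=-1, (7|11)=-1; (−1)^{-2·-2·5}·(-1)^-2·(-1)^-2 = +1.
v=∞: -2553 < 0 and -3 < 0  ⇒  (a,b)_∞ = -1.
v=23: a=23^3·(≡18), b=23^6·(≡5) mod 23; (18|23)=+1, (5|23)=-1; (−1)^{3·6·11}·(+1)^6·(-1)^3 = -1.
v=7: a=7^-2·(≡4), b=7^-4·(≡2) mod 7; (4|7)=+1, (2|7)=+1; (−1)^{-2·-4·3}·(+1)^-4·(+1)^-2 = +1.
v=37: a=37^1·(≡19), b=37^2·(≡4) mod 37; (19|37)=-1, (4|37)=+1; (−1)^{1·2·18}·(-1)^2·(+1)^1 = +1.
v=43: a=43^2·(≡27), b=43^2·(≡36) mod 43; (27|43)=-1, (36|43)=+1; (−1)^{2·2·21}·(-1)^2·(+1)^2 = +1.
Ram(-2553, -3) = {23, ∞}; no ℚ_23-point on the conic.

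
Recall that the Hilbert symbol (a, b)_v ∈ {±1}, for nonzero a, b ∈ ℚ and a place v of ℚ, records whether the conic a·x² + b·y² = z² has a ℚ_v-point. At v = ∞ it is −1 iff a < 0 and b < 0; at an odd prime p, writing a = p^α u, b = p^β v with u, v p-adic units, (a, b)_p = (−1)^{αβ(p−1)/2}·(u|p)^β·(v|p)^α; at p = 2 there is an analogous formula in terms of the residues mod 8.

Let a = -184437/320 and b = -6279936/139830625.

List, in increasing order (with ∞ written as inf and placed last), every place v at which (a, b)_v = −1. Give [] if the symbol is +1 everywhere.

Mod squares: a ≡ -1265, b ≡ -24531. Check v ∈ {∞, 2, 3, 5, 11, 13, 17, 23, 37, 43}.
v=13: a=13^0·(≡9), b=13^1·(≡5) mod 13; (9|13)=+1, (5|13)=-1; (−1)^{0·1·6}·(+1)^1·(-1)^0 = +1.
v=17: a=17^0·(≡7), b=17^1·(≡16) mod 17; (7|17)=-1, (16|17)=+1; (−1)^{0·1·8}·(-1)^1·(+1)^0 = -1.
v=5: a=5^-1·(≡2), b=5^-4·(≡1) mod 5; (2|5)=-1, (1|5)=+1; (−1)^{-1·-4·2}·(-1)^-4·(+1)^-1 = +1.
v=3: a=3^6·(≡1), b=3^1·(≡1) mod 3; (1|3)=+1, (1|3)=+1; (−1)^{6·1·1}·(+1)^1·(+1)^6 = +1.
v=37: a=37^0·(≡25), b=37^1·(≡34) mod 37; (25|37)=+1, (34|37)=+1; (−1)^{0·1·18}·(+1)^1·(+1)^0 = +1.
v=43: a=43^0·(≡4), b=43^-2·(≡18) mod 43; (4|43)=+1, (18|43)=-1; (−1)^{0·-2·21}·(+1)^-2·(-1)^0 = +1.
v=11: a=11^1·(≡8), b=11^-2·(≡7) mod 11; (8|11)=-1, (7|11)=-1; (−1)^{1·-2·5}·(-1)^-2·(-1)^1 = -1.
v=23: a=23^1·(≡19), b=23^0·(≡11) mod 23; (19|23)=-1, (11|23)=-1; (−1)^{1·0·11}·(-1)^0·(-1)^1 = -1.
v=∞: -1265 < 0 and -24531 < 0  ⇒  (a,b)_∞ = -1.
v=2: v_2(a)=-6, v_2(b)=8; units ≡ 7, 5 (mod 8); ε·ε+αω+βω = 1·0+-6·1+8·0 ≡ 0  ⇒  (a,b)_2 = +1.
Ram(-1265, -24531) = {11, 17, 23, ∞}; no ℚ_11-point on the conic.

[11, 17, 23, inf]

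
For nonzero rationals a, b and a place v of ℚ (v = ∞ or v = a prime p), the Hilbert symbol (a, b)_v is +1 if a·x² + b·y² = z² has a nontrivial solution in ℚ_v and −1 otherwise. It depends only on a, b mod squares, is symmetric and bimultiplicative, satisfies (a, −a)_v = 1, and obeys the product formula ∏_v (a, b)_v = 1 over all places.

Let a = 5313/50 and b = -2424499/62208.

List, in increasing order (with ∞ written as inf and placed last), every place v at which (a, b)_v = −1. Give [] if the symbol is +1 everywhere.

[3, 11]

(a, b) ≡ (10626, -5313) mod (ℚ^×)²; places V = {2, 3, 5, 7, 11, 23, 37, ∞}.
(a,b)_7: α=1, u≡3; β=1, v≡4 (mod 7); (3|7)=-1, (4|7)=+1; sign (−1)^1·-1^1·+1^1 = +1.
(a,b)_37: α=0, u≡33; β=2, v≡24 (mod 37); (33|37)=+1, (24|37)=-1; sign (−1)^0·+1^2·-1^0 = +1.
(a,b)_∞: sgn(10626)=+, sgn(-5313)=−, so +1.
(a,b)_11: α=1, u≡9; β=1, v≡3 (mod 11); (9|11)=+1, (3|11)=+1; sign (−1)^1·+1^1·+1^1 = -1.
(a,b)_2: α=-1, β=-8; u≡1, v≡7 (mod 8); ε(u)ε(v)=0·1, αω(v)=-1·0, βω(u)=-8·0; sum ≡ 0  ⇒  +1.
(a,b)_5: α=-2, u≡4; β=0, v≡2 (mod 5); (4|5)=+1, (2|5)=-1; sign (−1)^0·+1^0·-1^-2 = +1.
(a,b)_23: α=1, u≡6; β=1, v≡17 (mod 23); (6|23)=+1, (17|23)=-1; sign (−1)^1·+1^1·-1^1 = +1.
(a,b)_3: α=1, u≡2; β=-5, v≡2 (mod 3); (2|3)=-1, (2|3)=-1; sign (−1)^1·-1^-5·-1^1 = -1.
(10626, -5313 / ℚ) ramifies at {3, 11}: a division algebra.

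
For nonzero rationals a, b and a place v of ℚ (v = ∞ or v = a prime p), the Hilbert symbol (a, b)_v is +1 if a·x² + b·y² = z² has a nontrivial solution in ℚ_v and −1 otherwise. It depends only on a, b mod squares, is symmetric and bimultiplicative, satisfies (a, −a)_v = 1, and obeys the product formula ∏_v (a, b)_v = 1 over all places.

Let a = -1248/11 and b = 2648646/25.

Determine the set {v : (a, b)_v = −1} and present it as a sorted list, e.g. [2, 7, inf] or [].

Mod squares: a ≡ -858, b ≡ 6006. Check v ∈ {∞, 2, 3, 5, 7, 11, 13}.
v=2: v_2(a)=5, v_2(b)=1; units ≡ 3, 3 (mod 8); ε·ε+αω+βω = 1·1+5·1+1·1 ≡ 1  ⇒  (a,b)_2 = -1.
v=7: a=7^0·(≡3), b=7^3·(≡2) mod 7; (3|7)=-1, (2|7)=+1; (−1)^{0·3·3}·(-1)^3·(+1)^0 = -1.
v=11: a=11^-1·(≡6), b=11^1·(≡6) mod 11; (6|11)=-1, (6|11)=-1; (−1)^{-1·1·5}·(-1)^1·(-1)^-1 = -1.
v=13: a=13^1·(≡9), b=13^1·(≡7) mod 13; (9|13)=+1, (7|13)=-1; (−1)^{1·1·6}·(+1)^1·(-1)^1 = -1.
v=3: a=3^1·(≡2), b=3^3·(≡1) mod 3; (2|3)=-1, (1|3)=+1; (−1)^{1·3·1}·(-1)^3·(+1)^1 = +1.
v=5: a=5^0·(≡2), b=5^-2·(≡1) mod 5; (2|5)=-1, (1|5)=+1; (−1)^{0·-2·2}·(-1)^-2·(+1)^0 = +1.
v=∞: -858 < 0 and 6006 > 0  ⇒  (a,b)_∞ = +1.
(-858, 6006 / ℚ) ramifies at {2, 7, 11, 13}: a division algebra.

[2, 7, 11, 13]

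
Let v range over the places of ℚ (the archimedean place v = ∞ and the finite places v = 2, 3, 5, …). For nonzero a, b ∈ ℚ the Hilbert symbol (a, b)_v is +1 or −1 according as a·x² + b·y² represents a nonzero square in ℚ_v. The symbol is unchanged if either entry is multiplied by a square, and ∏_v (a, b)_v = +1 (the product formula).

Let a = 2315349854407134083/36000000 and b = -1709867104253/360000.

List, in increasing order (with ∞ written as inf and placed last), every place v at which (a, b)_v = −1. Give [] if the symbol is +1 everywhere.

[2, 7]

Mod squares: a ≡ 2387, b ≡ -77. Check v ∈ {∞, 2, 3, 5, 7, 11, 19, 23, 31}.
v=23: a=23^2·(≡1), b=23^2·(≡17) mod 23; (1|23)=+1, (17|23)=-1; (−1)^{2·2·11}·(+1)^2·(-1)^2 = +1.
v=7: a=7^1·(≡5), b=7^1·(≡6) mod 7; (5|7)=-1, (6|7)=-1; (−1)^{1·1·3}·(-1)^1·(-1)^1 = -1.
v=31: a=31^3·(≡12), b=31^2·(≡20) mod 31; (12|31)=-1, (20|31)=+1; (−1)^{3·2·15}·(-1)^2·(+1)^3 = +1.
v=19: a=19^4·(≡8), b=19^2·(≡14) mod 19; (8|19)=-1, (14|19)=-1; (−1)^{4·2·9}·(-1)^2·(-1)^4 = +1.
v=5: a=5^-6·(≡2), b=5^-4·(≡2) mod 5; (2|5)=-1, (2|5)=-1; (−1)^{-6·-4·2}·(-1)^-4·(-1)^-6 = +1.
v=3: a=3^-2·(≡2), b=3^-2·(≡1) mod 3; (2|3)=-1, (1|3)=+1; (−1)^{-2·-2·1}·(-1)^-2·(+1)^-2 = +1.
v=11: a=11^5·(≡6), b=11^3·(≡4) mod 11; (6|11)=-1, (4|11)=+1; (−1)^{5·3·5}·(-1)^3·(+1)^5 = +1.
v=2: v_2(a)=-8, v_2(b)=-6; units ≡ 3, 3 (mod 8); ε·ε+αω+βω = 1·1+-8·1+-6·1 ≡ 1  ⇒  (a,b)_2 = -1.
v=∞: 2387 > 0 and -77 < 0  ⇒  (a,b)_∞ = +1.
|Ram(2387, -77)| = 2, even; anisotropic at {2, 7}.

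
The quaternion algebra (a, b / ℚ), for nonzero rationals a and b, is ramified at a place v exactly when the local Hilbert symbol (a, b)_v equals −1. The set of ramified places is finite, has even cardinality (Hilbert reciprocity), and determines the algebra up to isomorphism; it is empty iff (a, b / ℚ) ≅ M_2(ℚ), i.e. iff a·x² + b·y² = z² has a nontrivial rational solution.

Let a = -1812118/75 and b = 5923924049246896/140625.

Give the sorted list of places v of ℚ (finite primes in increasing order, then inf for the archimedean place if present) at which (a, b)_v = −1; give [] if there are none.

(a, b) ≡ (-66, 451) mod (ℚ^×)²; places V = {2, 3, 5, 7, 11, 41, ∞}.
(a,b)_3: α=-1, u≡2; β=-2, v≡1 (mod 3); (2|3)=-1, (1|3)=+1; sign (−1)^0·-1^-2·+1^-1 = +1.
(a,b)_41: α=2, u≡31; β=5, v≡12 (mod 41); (31|41)=+1, (12|41)=-1; sign (−1)^0·+1^5·-1^2 = +1.
(a,b)_7: α=2, u≡4; β=4, v≡6 (mod 7); (4|7)=+1, (6|7)=-1; sign (−1)^0·+1^4·-1^2 = +1.
(a,b)_5: α=-2, u≡4; β=-6, v≡4 (mod 5); (4|5)=+1, (4|5)=+1; sign (−1)^0·+1^-6·+1^-2 = +1.
(a,b)_∞: sgn(-66)=−, sgn(451)=+, so +1.
(a,b)_11: α=1, u≡1; β=3, v≡7 (mod 11); (1|11)=+1, (7|11)=-1; sign (−1)^1·+1^3·-1^1 = +1.
(a,b)_2: α=1, β=4; u≡7, v≡3 (mod 8); ε(u)ε(v)=1·1, αω(v)=1·1, βω(u)=4·0; sum ≡ 0  ⇒  +1.
Every local symbol is +1, so the conic -66·x² + 451·y² = z² has ℚ_v-points for all v and hence a ℚ-point; (a, b / ℚ) ≅ M_2(ℚ).

[]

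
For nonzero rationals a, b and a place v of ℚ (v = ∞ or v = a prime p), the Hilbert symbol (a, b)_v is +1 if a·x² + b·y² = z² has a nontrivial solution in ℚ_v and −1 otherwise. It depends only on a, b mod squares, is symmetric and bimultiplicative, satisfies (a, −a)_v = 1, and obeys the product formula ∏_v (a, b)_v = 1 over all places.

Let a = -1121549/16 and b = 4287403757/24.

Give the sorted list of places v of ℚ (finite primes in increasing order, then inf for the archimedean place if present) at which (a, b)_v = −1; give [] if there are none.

[7, 31]

Mod squares: a ≡ -9269, b ≡ 287742. Check v ∈ {∞, 2, 3, 7, 11, 13, 17, 23, 31}.
v=31: a=31^1·(≡27), b=31^1·(≡12) mod 31; (27|31)=-1, (12|31)=-1; (−1)^{1·1·15}·(-1)^1·(-1)^1 = -1.
v=23: a=23^1·(≡7), b=23^2·(≡16) mod 23; (7|23)=-1, (16|23)=+1; (−1)^{1·2·11}·(-1)^2·(+1)^1 = +1.
v=∞: -9269 < 0 and 287742 > 0  ⇒  (a,b)_∞ = +1.
v=3: a=3^0·(≡1), b=3^-1·(≡1) mod 3; (1|3)=+1, (1|3)=+1; (−1)^{0·-1·1}·(+1)^-1·(+1)^0 = +1.
v=7: a=7^0·(≡6), b=7^1·(≡2) mod 7; (6|7)=-1, (2|7)=+1; (−1)^{0·1·3}·(-1)^1·(+1)^0 = -1.
v=17: a=17^0·(≡8), b=17^1·(≡10) mod 17; (8|17)=+1, (10|17)=-1; (−1)^{0·1·8}·(+1)^1·(-1)^0 = +1.
v=11: a=11^2·(≡3), b=11^0·(≡5) mod 11; (3|11)=+1, (5|11)=+1; (−1)^{2·0·5}·(+1)^0·(+1)^2 = +1.
v=2: v_2(a)=-4, v_2(b)=-3; units ≡ 3, 7 (mod 8); ε·ε+αω+βω = 1·1+-4·0+-3·1 ≡ 0  ⇒  (a,b)_2 = +1.
v=13: a=13^1·(≡7), b=13^3·(≡7) mod 13; (7|13)=-1, (7|13)=-1; (−1)^{1·3·6}·(-1)^3·(-1)^1 = +1.
(-9269, 287742 / ℚ) ramifies at {7, 31}: a division algebra.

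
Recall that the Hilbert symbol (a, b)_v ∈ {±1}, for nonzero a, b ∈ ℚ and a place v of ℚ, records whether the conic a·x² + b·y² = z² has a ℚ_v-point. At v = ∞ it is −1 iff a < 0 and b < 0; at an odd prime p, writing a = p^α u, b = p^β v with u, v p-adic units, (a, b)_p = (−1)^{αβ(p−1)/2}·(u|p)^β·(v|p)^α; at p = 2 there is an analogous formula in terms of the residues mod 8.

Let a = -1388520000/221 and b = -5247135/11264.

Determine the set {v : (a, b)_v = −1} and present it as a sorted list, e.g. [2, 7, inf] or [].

[2, 5, 13, 19, 29, inf]

Mod squares: a ≡ -852397, b ≡ -17765. Check v ∈ {∞, 2, 3, 5, 7, 11, 13, 17, 19, 29}.
v=3: a=3^2·(≡2), b=3^2·(≡1) mod 3; (2|3)=-1, (1|3)=+1; (−1)^{2·2·1}·(-1)^2·(+1)^2 = +1.
v=19: a=19^1·(≡13), b=19^3·(≡8) mod 19; (13|19)=-1, (8|19)=-1; (−1)^{1·3·9}·(-1)^3·(-1)^1 = -1.
v=11: a=11^0·(≡1), b=11^-1·(≡8) mod 11; (1|11)=+1, (8|11)=-1; (−1)^{0·-1·5}·(+1)^-1·(-1)^0 = +1.
v=29: a=29^1·(≡25), b=29^0·(≡8) mod 29; (25|29)=+1, (8|29)=-1; (−1)^{1·0·14}·(+1)^0·(-1)^1 = -1.
v=7: a=7^1·(≡2), b=7^0·(≡2) mod 7; (2|7)=+1, (2|7)=+1; (−1)^{1·0·3}·(+1)^0·(+1)^1 = +1.
v=5: a=5^4·(≡3), b=5^1·(≡2) mod 5; (3|5)=-1, (2|5)=-1; (−1)^{4·1·2}·(-1)^1·(-1)^4 = -1.
v=17: a=17^-1·(≡13), b=17^1·(≡15) mod 17; (13|17)=+1, (15|17)=+1; (−1)^{-1·1·8}·(+1)^1·(+1)^-1 = +1.
v=∞: -852397 < 0 and -17765 < 0  ⇒  (a,b)_∞ = -1.
v=13: a=13^-1·(≡4), b=13^0·(≡7) mod 13; (4|13)=+1, (7|13)=-1; (−1)^{-1·0·6}·(+1)^0·(-1)^-1 = -1.
v=2: v_2(a)=6, v_2(b)=-10; units ≡ 3, 3 (mod 8); ε·ε+αω+βω = 1·1+6·1+-10·1 ≡ 1  ⇒  (a,b)_2 = -1.
Ram(-852397, -17765) = {2, 5, 13, 19, 29, ∞}; no ℚ_2-point on the conic.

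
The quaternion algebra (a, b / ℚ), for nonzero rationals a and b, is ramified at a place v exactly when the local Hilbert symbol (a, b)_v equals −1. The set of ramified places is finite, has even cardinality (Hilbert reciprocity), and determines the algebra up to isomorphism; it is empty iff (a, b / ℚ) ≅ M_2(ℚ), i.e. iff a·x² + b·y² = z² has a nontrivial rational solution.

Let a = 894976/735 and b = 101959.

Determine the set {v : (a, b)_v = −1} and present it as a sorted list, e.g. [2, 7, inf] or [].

(a, b) ≡ (13110, 101959) mod (ℚ^×)²; places V = {2, 3, 5, 7, 11, 13, 19, 23, 31, ∞}.
(a,b)_23: α=1, u≡4; β=1, v≡17 (mod 23); (4|23)=+1, (17|23)=-1; sign (−1)^1·+1^1·-1^1 = +1.
(a,b)_3: α=-1, u≡2; β=0, v≡1 (mod 3); (2|3)=-1, (1|3)=+1; sign (−1)^0·-1^0·+1^-1 = +1.
(a,b)_31: α=0, u≡20; β=1, v≡3 (mod 31); (20|31)=+1, (3|31)=-1; sign (−1)^0·+1^1·-1^0 = +1.
(a,b)_5: α=-1, u≡3; β=0, v≡4 (mod 5); (3|5)=-1, (4|5)=+1; sign (−1)^0·-1^0·+1^-1 = +1.
(a,b)_2: α=11, β=0; u≡3, v≡7 (mod 8); ε(u)ε(v)=1·1, αω(v)=11·0, βω(u)=0·1; sum ≡ 1  ⇒  -1.
(a,b)_7: α=-2, u≡5; β=0, v≡4 (mod 7); (5|7)=-1, (4|7)=+1; sign (−1)^0·-1^0·+1^-2 = +1.
(a,b)_13: α=0, u≡8; β=1, v≡4 (mod 13); (8|13)=-1, (4|13)=+1; sign (−1)^0·-1^1·+1^0 = -1.
(a,b)_∞: sgn(13110)=+, sgn(101959)=+, so +1.
(a,b)_11: α=0, u≡3; β=1, v≡7 (mod 11); (3|11)=+1, (7|11)=-1; sign (−1)^0·+1^1·-1^0 = +1.
(a,b)_19: α=1, u≡9; β=0, v≡5 (mod 19); (9|19)=+1, (5|19)=+1; sign (−1)^0·+1^0·+1^1 = +1.
Ram(13110, 101959) = {2, 13}; no ℚ_2-point on the conic.

[2, 13]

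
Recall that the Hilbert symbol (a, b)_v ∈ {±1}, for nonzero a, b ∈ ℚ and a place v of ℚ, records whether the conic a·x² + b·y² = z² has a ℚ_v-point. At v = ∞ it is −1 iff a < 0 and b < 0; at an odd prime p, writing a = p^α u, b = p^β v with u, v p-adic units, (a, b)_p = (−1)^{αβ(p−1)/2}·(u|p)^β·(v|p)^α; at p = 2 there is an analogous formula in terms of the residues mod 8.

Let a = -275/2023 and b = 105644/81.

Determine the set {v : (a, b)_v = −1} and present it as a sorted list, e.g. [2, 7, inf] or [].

(a, b) ≡ (-77, 11) mod (ℚ^×)²; places V = {2, 3, 5, 7, 11, 17, ∞}.
(a,b)_5: α=2, u≡3; β=0, v≡4 (mod 5); (3|5)=-1, (4|5)=+1; sign (−1)^0·-1^0·+1^2 = +1.
(a,b)_11: α=1, u≡3; β=1, v≡3 (mod 11); (3|11)=+1, (3|11)=+1; sign (−1)^1·+1^1·+1^1 = -1.
(a,b)_7: α=-1, u≡6; β=4, v≡4 (mod 7); (6|7)=-1, (4|7)=+1; sign (−1)^0·-1^4·+1^-1 = +1.
(a,b)_2: α=0, β=2; u≡3, v≡3 (mod 8); ε(u)ε(v)=1·1, αω(v)=0·1, βω(u)=2·1; sum ≡ 1  ⇒  -1.
(a,b)_17: α=-2, u≡2; β=0, v≡7 (mod 17); (2|17)=+1, (7|17)=-1; sign (−1)^0·+1^0·-1^-2 = +1.
(a,b)_3: α=0, u≡1; β=-4, v≡2 (mod 3); (1|3)=+1, (2|3)=-1; sign (−1)^0·+1^-4·-1^0 = +1.
(a,b)_∞: sgn(-77)=−, sgn(11)=+, so +1.
(-77, 11 / ℚ) ramifies at {2, 11}: a division algebra.

[2, 11]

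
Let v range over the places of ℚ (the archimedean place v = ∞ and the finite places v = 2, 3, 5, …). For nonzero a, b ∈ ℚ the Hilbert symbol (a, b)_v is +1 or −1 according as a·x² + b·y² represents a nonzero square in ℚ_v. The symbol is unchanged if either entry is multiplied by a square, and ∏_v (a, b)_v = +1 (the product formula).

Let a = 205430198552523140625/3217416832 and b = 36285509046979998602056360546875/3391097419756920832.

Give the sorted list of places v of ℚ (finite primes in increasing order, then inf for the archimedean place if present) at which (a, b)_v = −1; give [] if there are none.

[29, 41]

Mod squares: a ≡ 58, b ≡ 135546. Check v ∈ {∞, 2, 3, 5, 7, 11, 13, 19, 29, 41, 53}.
v=41: a=41^4·(≡13), b=41^5·(≡17) mod 41; (13|41)=-1, (17|41)=-1; (−1)^{4·5·20}·(-1)^5·(-1)^4 = -1.
v=19: a=19^-2·(≡17), b=19^-5·(≡16) mod 19; (17|19)=+1, (16|19)=+1; (−1)^{-2·-5·9}·(+1)^-5·(+1)^-2 = +1.
v=2: v_2(a)=-7, v_2(b)=-13; units ≡ 5, 5 (mod 8); ε·ε+αω+βω = 0·0+-7·1+-13·1 ≡ 0  ⇒  (a,b)_2 = +1.
v=11: a=11^2·(≡5), b=11^4·(≡5) mod 11; (5|11)=+1, (5|11)=+1; (−1)^{2·4·5}·(+1)^4·(+1)^2 = +1.
v=13: a=13^2·(≡7), b=13^4·(≡11) mod 13; (7|13)=-1, (11|13)=-1; (−1)^{2·4·6}·(-1)^4·(-1)^2 = +1.
v=53: a=53^2·(≡50), b=53^4·(≡9) mod 53; (50|53)=-1, (9|53)=+1; (−1)^{2·4·26}·(-1)^4·(+1)^2 = +1.
v=3: a=3^4·(≡1), b=3^5·(≡2) mod 3; (1|3)=+1, (2|3)=-1; (−1)^{4·5·1}·(+1)^5·(-1)^4 = +1.
v=7: a=7^-4·(≡2), b=7^-8·(≡5) mod 7; (2|7)=+1, (5|7)=-1; (−1)^{-4·-8·3}·(+1)^-8·(-1)^-4 = +1.
v=5: a=5^6·(≡3), b=5^8·(≡4) mod 5; (3|5)=-1, (4|5)=+1; (−1)^{6·8·2}·(-1)^8·(+1)^6 = +1.
v=∞: 58 > 0 and 135546 > 0  ⇒  (a,b)_∞ = +1.
v=29: a=29^-1·(≡14), b=29^-1·(≡6) mod 29; (14|29)=-1, (6|29)=+1; (−1)^{-1·-1·14}·(-1)^-1·(+1)^-1 = -1.
Ram(58, 135546) = {29, 41}; no ℚ_29-point on the conic.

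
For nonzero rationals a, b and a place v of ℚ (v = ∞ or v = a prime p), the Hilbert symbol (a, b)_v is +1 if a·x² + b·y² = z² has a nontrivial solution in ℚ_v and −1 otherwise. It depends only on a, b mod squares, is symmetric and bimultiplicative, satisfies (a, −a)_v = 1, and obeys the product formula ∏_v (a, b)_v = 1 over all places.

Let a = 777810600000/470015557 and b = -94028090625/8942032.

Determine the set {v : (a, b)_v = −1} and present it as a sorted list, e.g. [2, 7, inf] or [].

[3, 5, 11, 23]

(a, b) ≡ (168245, -26565) mod (ℚ^×)²; places V = {2, 3, 5, 7, 11, 19, 23, 29, 47, ∞}.
(a,b)_5: α=5, u≡1; β=5, v≡3 (mod 5); (1|5)=+1, (3|5)=-1; sign (−1)^0·+1^5·-1^5 = -1.
(a,b)_2: α=6, β=-4; u≡5, v≡3 (mod 8); ε(u)ε(v)=0·1, αω(v)=6·1, βω(u)=-4·1; sum ≡ 0  ⇒  +1.
(a,b)_11: α=-1, u≡5; β=-1, v≡4 (mod 11); (5|11)=+1, (4|11)=+1; sign (−1)^1·+1^-1·+1^-1 = -1.
(a,b)_7: α=1, u≡4; β=3, v≡3 (mod 7); (4|7)=+1, (3|7)=-1; sign (−1)^1·+1^3·-1^1 = +1.
(a,b)_19: α=3, u≡9; β=2, v≡11 (mod 19); (9|19)=+1, (11|19)=+1; sign (−1)^0·+1^2·+1^3 = +1.
(a,b)_47: α=-2, u≡25; β=-2, v≡1 (mod 47); (25|47)=+1, (1|47)=+1; sign (−1)^0·+1^-2·+1^-2 = +1.
(a,b)_3: α=4, u≡2; β=5, v≡1 (mod 3); (2|3)=-1, (1|3)=+1; sign (−1)^0·-1^5·+1^4 = -1.
(a,b)_∞: sgn(168245)=+, sgn(-26565)=−, so +1.
(a,b)_23: α=-1, u≡18; β=-1, v≡18 (mod 23); (18|23)=+1, (18|23)=+1; sign (−1)^1·+1^-1·+1^-1 = -1.
(a,b)_29: α=-2, u≡20; β=0, v≡23 (mod 29); (20|29)=+1, (23|29)=+1; sign (−1)^0·+1^0·+1^-2 = +1.
|Ram(168245, -26565)| = 4, even; anisotropic at {3, 5, 11, 23}.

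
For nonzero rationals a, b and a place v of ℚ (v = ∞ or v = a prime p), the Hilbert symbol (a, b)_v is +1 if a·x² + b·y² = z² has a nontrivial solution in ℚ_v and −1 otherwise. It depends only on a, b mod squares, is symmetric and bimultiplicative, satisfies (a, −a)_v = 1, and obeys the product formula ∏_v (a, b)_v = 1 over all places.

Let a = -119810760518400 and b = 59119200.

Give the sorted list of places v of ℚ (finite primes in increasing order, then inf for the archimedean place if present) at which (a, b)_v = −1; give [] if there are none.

Mod squares: a ≡ -51, b ≡ 16422. Check v ∈ {∞, 2, 3, 5, 7, 17, 23}.
v=5: a=5^2·(≡4), b=5^2·(≡3) mod 5; (4|5)=+1, (3|5)=-1; (−1)^{2·2·2}·(+1)^2·(-1)^2 = +1.
v=2: v_2(a)=8, v_2(b)=5; units ≡ 5, 3 (mod 8); ε·ε+αω+βω = 0·1+8·1+5·1 ≡ 1  ⇒  (a,b)_2 = -1.
v=23: a=23^2·(≡9), b=23^1·(≡12) mod 23; (9|23)=+1, (12|23)=+1; (−1)^{2·1·11}·(+1)^1·(+1)^2 = +1.
v=3: a=3^1·(≡1), b=3^3·(≡2) mod 3; (1|3)=+1, (2|3)=-1; (−1)^{1·3·1}·(+1)^3·(-1)^1 = +1.
v=17: a=17^3·(≡12), b=17^1·(≡12) mod 17; (12|17)=-1, (12|17)=-1; (−1)^{3·1·8}·(-1)^1·(-1)^3 = +1.
v=∞: -51 < 0 and 16422 > 0  ⇒  (a,b)_∞ = +1.
v=7: a=7^4·(≡3), b=7^1·(≡2) mod 7; (3|7)=-1, (2|7)=+1; (−1)^{4·1·3}·(-1)^1·(+1)^4 = -1.
|Ram(-51, 16422)| = 2, even; anisotropic at {2, 7}.

[2, 7]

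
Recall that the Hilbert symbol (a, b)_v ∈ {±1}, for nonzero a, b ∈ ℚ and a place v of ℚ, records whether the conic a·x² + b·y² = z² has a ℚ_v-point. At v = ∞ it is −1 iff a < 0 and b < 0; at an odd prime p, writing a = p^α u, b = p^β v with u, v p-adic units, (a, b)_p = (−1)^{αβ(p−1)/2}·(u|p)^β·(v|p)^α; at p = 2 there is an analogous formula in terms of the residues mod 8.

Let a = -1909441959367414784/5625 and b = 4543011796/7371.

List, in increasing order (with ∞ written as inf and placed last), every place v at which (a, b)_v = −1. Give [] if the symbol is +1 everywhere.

(a, b) ≡ (-221, 676039) mod (ℚ^×)²; places V = {2, 3, 5, 7, 13, 17, 19, 23, ∞}.
(a,b)_5: α=-4, u≡4; β=0, v≡1 (mod 5); (4|5)=+1, (1|5)=+1; sign (−1)^0·+1^0·+1^-4 = +1.
(a,b)_23: α=4, u≡16; β=3, v≡11 (mod 23); (16|23)=+1, (11|23)=-1; sign (−1)^0·+1^3·-1^4 = +1.
(a,b)_∞: sgn(-221)=−, sgn(676039)=+, so +1.
(a,b)_7: α=0, u≡6; β=-1, v≡5 (mod 7); (6|7)=-1, (5|7)=-1; sign (−1)^0·-1^-1·-1^0 = -1.
(a,b)_19: α=2, u≡17; β=1, v≡15 (mod 19); (17|19)=+1, (15|19)=-1; sign (−1)^0·+1^1·-1^2 = +1.
(a,b)_13: α=1, u≡9; β=-1, v≡3 (mod 13); (9|13)=+1, (3|13)=+1; sign (−1)^0·+1^-1·+1^1 = +1.
(a,b)_2: α=10, β=2; u≡3, v≡7 (mod 8); ε(u)ε(v)=1·1, αω(v)=10·0, βω(u)=2·1; sum ≡ 1  ⇒  -1.
(a,b)_3: α=-2, u≡1; β=-4, v≡1 (mod 3); (1|3)=+1, (1|3)=+1; sign (−1)^0·+1^-4·+1^-2 = +1.
(a,b)_17: α=5, u≡8; β=3, v≡13 (mod 17); (8|17)=+1, (13|17)=+1; sign (−1)^0·+1^3·+1^5 = +1.
|Ram(-221, 676039)| = 2, even; anisotropic at {2, 7}.

[2, 7]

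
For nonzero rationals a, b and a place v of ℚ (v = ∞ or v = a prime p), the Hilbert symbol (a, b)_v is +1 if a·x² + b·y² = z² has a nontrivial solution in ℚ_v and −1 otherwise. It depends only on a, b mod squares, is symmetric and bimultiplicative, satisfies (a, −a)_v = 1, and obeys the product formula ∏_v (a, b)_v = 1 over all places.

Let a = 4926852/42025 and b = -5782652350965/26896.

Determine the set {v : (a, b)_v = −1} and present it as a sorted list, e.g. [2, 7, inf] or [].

Mod squares: a ≡ 57, b ≡ -285. Check v ∈ {∞, 2, 3, 5, 7, 17, 19, 41}.
v=∞: 57 > 0 and -285 < 0  ⇒  (a,b)_∞ = +1.
v=3: a=3^3·(≡1), b=3^5·(≡1) mod 3; (1|3)=+1, (1|3)=+1; (−1)^{3·5·1}·(+1)^5·(+1)^3 = -1.
v=7: a=7^4·(≡2), b=7^4·(≡4) mod 7; (2|7)=+1, (4|7)=+1; (−1)^{4·4·3}·(+1)^4·(+1)^4 = +1.
v=41: a=41^-2·(≡33), b=41^-2·(≡5) mod 41; (33|41)=+1, (5|41)=+1; (−1)^{-2·-2·20}·(+1)^-2·(+1)^-2 = +1.
v=5: a=5^-2·(≡2), b=5^1·(≡2) mod 5; (2|5)=-1, (2|5)=-1; (−1)^{-2·1·2}·(-1)^1·(-1)^-2 = -1.
v=17: a=17^0·(≡14), b=17^2·(≡8) mod 17; (14|17)=-1, (8|17)=+1; (−1)^{0·2·8}·(-1)^2·(+1)^0 = +1.
v=2: v_2(a)=2, v_2(b)=-4; units ≡ 1, 3 (mod 8); ε·ε+αω+βω = 0·1+2·1+-4·0 ≡ 0  ⇒  (a,b)_2 = +1.
v=19: a=19^1·(≡14), b=19^3·(≡6) mod 19; (14|19)=-1, (6|19)=+1; (−1)^{1·3·9}·(-1)^3·(+1)^1 = +1.
(57, -285 / ℚ) ramifies at {3, 5}: a division algebra.

[3, 5]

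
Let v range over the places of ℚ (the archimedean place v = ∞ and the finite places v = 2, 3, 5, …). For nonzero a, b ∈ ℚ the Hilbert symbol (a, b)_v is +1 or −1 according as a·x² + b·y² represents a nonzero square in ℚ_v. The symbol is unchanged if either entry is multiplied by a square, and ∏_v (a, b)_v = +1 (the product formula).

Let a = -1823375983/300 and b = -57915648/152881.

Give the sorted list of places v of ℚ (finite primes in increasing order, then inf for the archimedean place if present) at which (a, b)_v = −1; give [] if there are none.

Mod squares: a ≡ -741, b ≡ -57. Check v ∈ {∞, 2, 3, 5, 7, 11, 13, 17, 19, 23}.
v=11: a=11^2·(≡6), b=11^0·(≡4) mod 11; (6|11)=-1, (4|11)=+1; (−1)^{2·0·5}·(-1)^0·(+1)^2 = +1.
v=13: a=13^3·(≡7), b=13^0·(≡2) mod 13; (7|13)=-1, (2|13)=-1; (−1)^{3·0·6}·(-1)^0·(-1)^3 = -1.
v=23: a=23^0·(≡8), b=23^-2·(≡13) mod 23; (8|23)=+1, (13|23)=+1; (−1)^{0·-2·11}·(+1)^-2·(+1)^0 = +1.
v=2: v_2(a)=-2, v_2(b)=8; units ≡ 3, 7 (mod 8); ε·ε+αω+βω = 1·1+-2·0+8·1 ≡ 1  ⇒  (a,b)_2 = -1.
v=19: a=19^3·(≡2), b=19^1·(≡5) mod 19; (2|19)=-1, (5|19)=+1; (−1)^{3·1·9}·(-1)^1·(+1)^3 = +1.
v=5: a=5^-2·(≡1), b=5^0·(≡2) mod 5; (1|5)=+1, (2|5)=-1; (−1)^{-2·0·2}·(+1)^0·(-1)^-2 = +1.
v=3: a=3^-1·(≡2), b=3^5·(≡2) mod 3; (2|3)=-1, (2|3)=-1; (−1)^{-1·5·1}·(-1)^5·(-1)^-1 = -1.
v=17: a=17^0·(≡5), b=17^-2·(≡10) mod 17; (5|17)=-1, (10|17)=-1; (−1)^{0·-2·8}·(-1)^-2·(-1)^0 = +1.
v=7: a=7^0·(≡2), b=7^2·(≡5) mod 7; (2|7)=+1, (5|7)=-1; (−1)^{0·2·3}·(+1)^2·(-1)^0 = +1.
v=∞: -741 < 0 and -57 < 0  ⇒  (a,b)_∞ = -1.
Ram(-741, -57) = {2, 3, 13, ∞}; no ℚ_2-point on the conic.

[2, 3, 13, inf]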